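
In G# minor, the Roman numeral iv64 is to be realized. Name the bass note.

iv in G# minor has root C#; the chord is C#-E-G#.
The figure 64 means second inversion — the fifth is in the bass.

G#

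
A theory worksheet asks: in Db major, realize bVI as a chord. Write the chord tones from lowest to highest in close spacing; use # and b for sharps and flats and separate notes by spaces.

Scale degree 6 in Db major is Bb; lowering it a half step gives Bbb. bVI is a major triad on the lowered sixth degree, borrowed from the parallel minor.
So the chord is Bbb-Db-Fb, a major triad.

Bbb Db Fb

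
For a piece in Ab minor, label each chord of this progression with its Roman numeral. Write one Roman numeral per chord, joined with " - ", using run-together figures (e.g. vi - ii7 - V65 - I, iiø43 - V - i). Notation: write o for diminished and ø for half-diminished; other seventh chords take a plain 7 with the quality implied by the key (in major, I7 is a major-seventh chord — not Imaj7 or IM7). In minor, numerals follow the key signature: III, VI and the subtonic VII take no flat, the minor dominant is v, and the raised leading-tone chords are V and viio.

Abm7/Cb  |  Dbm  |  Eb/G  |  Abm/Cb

i65 - iv - V6 - i6

Abm7/Cb: root Ab is the tonic; minor seventh chord there is i65.
Dbm: root Db is the subdominant; minor triad there is iv.
Eb/G: major triad on Eb = scale degree 5 → V6.
Abm/Cb: minor triad on Ab = scale degree 1 → i6.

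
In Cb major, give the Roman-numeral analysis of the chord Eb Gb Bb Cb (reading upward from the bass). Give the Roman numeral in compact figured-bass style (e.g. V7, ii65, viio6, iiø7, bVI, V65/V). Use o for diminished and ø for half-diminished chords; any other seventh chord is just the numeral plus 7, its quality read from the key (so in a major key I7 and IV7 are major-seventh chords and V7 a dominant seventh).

Stacked in thirds the chord is Cb-Eb-Gb-Bb: a major seventh chord on Cb.
Cb is scale degree 1 in Cb major, and a major seventh chord on that degree is written I7.
With Eb in the bass the chord is in first inversion, so the figured bass is 65.

I65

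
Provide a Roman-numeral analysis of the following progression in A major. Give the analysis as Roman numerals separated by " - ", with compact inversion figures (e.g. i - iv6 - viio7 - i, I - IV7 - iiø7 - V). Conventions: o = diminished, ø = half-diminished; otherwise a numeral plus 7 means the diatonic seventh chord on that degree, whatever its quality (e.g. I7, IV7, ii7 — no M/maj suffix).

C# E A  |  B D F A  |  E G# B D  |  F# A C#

I6 - iiø7 - V7 - vi

C#-E-A has root A, degree 1 in A major, so I6.
B-D-F-A is non-diatonic — iiø7, a mixture chord from A minor.
E-G#-B-D: dominant seventh chord on E = scale degree 5 → V7.
F#-A-C# has root F#, degree 6 in A major, so vi.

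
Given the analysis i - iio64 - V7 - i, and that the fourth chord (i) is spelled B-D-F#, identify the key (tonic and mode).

The anchor chord is a minor triad on B, labeled i.
If B is scale degree 1 and the mode makes that degree carry a minor triad, the tonic is B and the mode is minor.

B minor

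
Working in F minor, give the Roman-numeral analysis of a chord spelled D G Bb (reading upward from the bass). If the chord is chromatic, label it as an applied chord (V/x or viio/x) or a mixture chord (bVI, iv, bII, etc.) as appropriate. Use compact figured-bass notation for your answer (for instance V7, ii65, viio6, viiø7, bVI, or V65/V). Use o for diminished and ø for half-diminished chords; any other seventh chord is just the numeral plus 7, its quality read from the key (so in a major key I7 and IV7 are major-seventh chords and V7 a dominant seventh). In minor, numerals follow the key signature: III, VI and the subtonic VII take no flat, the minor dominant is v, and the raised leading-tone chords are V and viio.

Stacked in thirds the chord is G-Bb-D: a minor triad on G.
G is the second degree of F minor. This is the minor supertonic, borrowed from the parallel major (the Dorian ii).
With D in the bass the chord is in second inversion, so the figured bass is 64.

ii64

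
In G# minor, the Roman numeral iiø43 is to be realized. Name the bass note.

iiø in G# minor has root A#; the chord is A#-C#-E-G#.
The figure 43 means second inversion — the fifth is in the bass.

E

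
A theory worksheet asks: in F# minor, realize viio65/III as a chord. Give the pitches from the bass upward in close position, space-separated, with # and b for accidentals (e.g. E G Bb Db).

B D F G#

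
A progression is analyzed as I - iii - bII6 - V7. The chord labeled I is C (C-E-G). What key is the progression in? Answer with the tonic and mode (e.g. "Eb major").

I is given as C-E-G — a major triad with root C.
If C is scale degree 1 and the mode makes that degree carry a major triad, the tonic is C and the mode is major.

C major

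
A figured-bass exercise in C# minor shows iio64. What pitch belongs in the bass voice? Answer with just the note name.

A

iio in C# minor has root D#; the chord is D#-F#-A.
The figure 64 means second inversion — the fifth is in the bass.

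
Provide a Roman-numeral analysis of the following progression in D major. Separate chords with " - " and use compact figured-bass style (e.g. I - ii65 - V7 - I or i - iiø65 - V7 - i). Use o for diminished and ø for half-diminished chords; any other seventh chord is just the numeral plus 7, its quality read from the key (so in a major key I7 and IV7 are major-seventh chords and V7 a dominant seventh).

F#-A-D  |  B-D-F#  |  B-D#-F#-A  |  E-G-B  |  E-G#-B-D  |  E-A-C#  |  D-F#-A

F#-A-D: root D is the tonic; major triad there is I6.
B-D-F# has root B, degree 6 in D major, so vi.
B-D#-F#-A is the secondary dominant of ii (dominant seventh chord on B): V7/ii.
E-G-B: root E is the supertonic; minor triad there is ii.
E-G#-B-D: chromatic; E is V of V, so V7/V.
E-A-C#: major triad on A = scale degree 5 → V64.
D-F#-A: major triad on D = scale degree 1 → I.

I6 - vi - V7/ii - ii - V7/V - V64 - I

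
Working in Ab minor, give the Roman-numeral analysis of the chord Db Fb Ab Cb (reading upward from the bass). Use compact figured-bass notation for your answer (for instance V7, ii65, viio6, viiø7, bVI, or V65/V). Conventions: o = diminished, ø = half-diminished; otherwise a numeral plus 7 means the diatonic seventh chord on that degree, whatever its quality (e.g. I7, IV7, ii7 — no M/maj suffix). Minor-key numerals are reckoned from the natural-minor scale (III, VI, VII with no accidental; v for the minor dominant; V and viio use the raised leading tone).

iv7

The pitches Db-Fb-Ab-Cb form a minor seventh chord rooted on Db.
Db is scale degree 4 in Ab minor, and a minor seventh chord on that degree is written iv7.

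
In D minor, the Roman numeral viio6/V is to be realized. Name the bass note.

The applied chord viio6/V is rooted on G#: G#-B-D.
The figure 6 means first inversion — the third is in the bass.

B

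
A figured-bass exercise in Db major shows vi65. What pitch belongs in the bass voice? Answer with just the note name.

Db

vi in Db major has root Bb; the chord is Bb-Db-F-Ab.
The figure 65 means first inversion — the third is in the bass.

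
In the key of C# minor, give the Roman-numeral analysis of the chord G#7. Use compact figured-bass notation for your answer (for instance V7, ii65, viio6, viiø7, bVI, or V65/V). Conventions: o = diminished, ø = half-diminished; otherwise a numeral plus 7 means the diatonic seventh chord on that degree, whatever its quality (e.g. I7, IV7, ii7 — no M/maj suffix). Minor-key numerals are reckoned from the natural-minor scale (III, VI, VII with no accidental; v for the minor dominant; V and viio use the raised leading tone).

V7

The pitches G#-B#-D#-F# form a dominant seventh chord rooted on G#.
G# is scale degree 5 in C# minor, and a dominant seventh chord on that degree is written V7.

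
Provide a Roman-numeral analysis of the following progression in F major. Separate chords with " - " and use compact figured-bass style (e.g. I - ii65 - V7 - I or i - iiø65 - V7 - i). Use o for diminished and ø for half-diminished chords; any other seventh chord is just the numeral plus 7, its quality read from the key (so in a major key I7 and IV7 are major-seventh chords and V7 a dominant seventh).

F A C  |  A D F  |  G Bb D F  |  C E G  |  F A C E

I - vi64 - ii7 - V - I7

F-A-C has root F, degree 1 in F major, so I.
A-D-F has root D, degree 6 in F major, so vi64.
G-Bb-D-F has root G, degree 2 in F major, so ii7.
C-E-G: root C is the dominant; major triad there is V.
F-A-C-E: major seventh chord on F = scale degree 1 → I7.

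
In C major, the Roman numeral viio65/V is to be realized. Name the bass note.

A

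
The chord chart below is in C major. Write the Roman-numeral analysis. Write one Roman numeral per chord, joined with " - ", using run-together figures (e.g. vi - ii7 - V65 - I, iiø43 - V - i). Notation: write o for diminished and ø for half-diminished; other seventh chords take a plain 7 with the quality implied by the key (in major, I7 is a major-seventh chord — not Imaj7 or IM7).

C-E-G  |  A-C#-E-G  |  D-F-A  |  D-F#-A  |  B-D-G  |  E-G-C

I - V7/ii - ii - V/V - V6 - I6

C-E-G has root C, degree 1 in C major, so I.
A-C#-E-G: chromatic; A is V of ii, so V7/ii.
D-F-A has root D, degree 2 in C major, so ii.
D-F#-A: a major triad on D, the applied dominant of V → V/V.
B-D-G: major triad on G = scale degree 5 → V6.
E-G-C: root C is the tonic; major triad there is I6.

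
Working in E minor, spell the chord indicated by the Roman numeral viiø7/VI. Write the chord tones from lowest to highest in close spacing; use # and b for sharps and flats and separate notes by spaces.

viiø7/VI is a secondary leading-tone chord. The target VI is C in E minor; the applied chord is rooted a semitone below, on B.
Building a half-diminished seventh chord on B gives B-D-F-A.

B D F A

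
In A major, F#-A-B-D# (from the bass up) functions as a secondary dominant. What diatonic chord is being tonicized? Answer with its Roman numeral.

V

The chord is a dominant seventh chord on B.
A dominant resolves down a perfect fifth: B → E. In A major, E is scale degree 5, i.e. V.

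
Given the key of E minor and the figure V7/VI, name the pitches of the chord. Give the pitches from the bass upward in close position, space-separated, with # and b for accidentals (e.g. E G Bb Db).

G B D F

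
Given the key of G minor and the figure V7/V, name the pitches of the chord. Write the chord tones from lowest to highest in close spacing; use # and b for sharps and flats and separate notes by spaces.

A C# E G

The slash means an applied dominant: we want the dominant of V. In G minor, V is D major, and its dominant is built on A.
Building a dominant seventh chord on A gives A-C#-E-G.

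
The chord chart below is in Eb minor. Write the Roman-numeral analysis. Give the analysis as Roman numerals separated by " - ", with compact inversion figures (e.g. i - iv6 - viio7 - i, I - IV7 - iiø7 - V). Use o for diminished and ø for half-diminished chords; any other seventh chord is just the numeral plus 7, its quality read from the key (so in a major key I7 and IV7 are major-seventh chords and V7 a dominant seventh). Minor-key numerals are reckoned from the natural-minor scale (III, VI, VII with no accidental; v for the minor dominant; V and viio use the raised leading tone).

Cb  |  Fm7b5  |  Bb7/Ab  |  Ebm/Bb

VI - iiø7 - V42 - i64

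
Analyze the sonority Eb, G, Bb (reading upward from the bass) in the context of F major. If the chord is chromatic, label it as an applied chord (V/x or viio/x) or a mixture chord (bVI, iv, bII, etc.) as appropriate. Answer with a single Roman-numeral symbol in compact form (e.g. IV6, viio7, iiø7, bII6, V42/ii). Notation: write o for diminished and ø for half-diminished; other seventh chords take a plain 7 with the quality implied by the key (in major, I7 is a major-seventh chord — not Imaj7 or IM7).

bVII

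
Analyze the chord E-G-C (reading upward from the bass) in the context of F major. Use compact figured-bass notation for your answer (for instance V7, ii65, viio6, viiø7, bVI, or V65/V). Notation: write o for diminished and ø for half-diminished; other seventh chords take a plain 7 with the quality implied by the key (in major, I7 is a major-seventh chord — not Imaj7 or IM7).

V6

Stacked in thirds the chord is C-E-G: a major triad on C.
In F major, C is the dominant; the diatonic major triad there is V.
With E in the bass the chord is in first inversion, so the figured bass is 6.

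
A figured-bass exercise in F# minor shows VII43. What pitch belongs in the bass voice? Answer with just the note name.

VII in F# minor has root E; the chord is E-G#-B-D.
The figure 43 means second inversion — the fifth is in the bass.

B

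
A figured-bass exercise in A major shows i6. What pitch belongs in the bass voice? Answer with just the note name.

C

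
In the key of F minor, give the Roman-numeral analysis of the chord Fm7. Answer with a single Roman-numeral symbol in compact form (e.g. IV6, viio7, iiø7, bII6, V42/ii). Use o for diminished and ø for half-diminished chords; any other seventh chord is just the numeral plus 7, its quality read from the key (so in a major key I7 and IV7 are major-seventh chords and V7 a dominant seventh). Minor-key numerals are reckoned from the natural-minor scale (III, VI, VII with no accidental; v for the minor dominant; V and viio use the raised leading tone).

i7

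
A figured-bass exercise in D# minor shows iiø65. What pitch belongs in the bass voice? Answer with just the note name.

G#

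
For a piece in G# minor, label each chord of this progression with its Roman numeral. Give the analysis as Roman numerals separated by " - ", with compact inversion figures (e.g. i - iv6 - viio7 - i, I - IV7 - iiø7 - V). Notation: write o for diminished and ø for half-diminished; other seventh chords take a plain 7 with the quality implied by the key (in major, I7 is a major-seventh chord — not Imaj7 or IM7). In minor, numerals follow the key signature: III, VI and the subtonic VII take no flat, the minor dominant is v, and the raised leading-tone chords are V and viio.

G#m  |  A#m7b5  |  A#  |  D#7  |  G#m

i - iiø7 - V/V - V7 - i

G#m: minor triad on G# = scale degree 1 → i.
A#m7b5: root A# is the supertonic; half-diminished seventh chord there is iiø7.
A#: chromatic; A# is V of V, so V/V.
D#7: root D# is the dominant; dominant seventh chord there is V7.
G#m has root G#, degree 1 in G# minor, so i.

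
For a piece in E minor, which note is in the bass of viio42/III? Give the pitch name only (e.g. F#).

Eb

The applied chord viio42/III is rooted on F#: F#-A-C-Eb.
The figure 42 means third inversion — the seventh is in the bass.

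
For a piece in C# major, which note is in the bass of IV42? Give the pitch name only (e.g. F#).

IV in C# major has root F#; the chord is F#-A#-C#-E#.
The figure 42 means third inversion — the seventh is in the bass.

E#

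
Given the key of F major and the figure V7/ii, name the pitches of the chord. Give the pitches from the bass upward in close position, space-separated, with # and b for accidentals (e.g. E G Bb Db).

D F# A C

The slash means an applied dominant: we want the dominant of ii. In F major, ii is G minor, and its dominant is built on D.
Building a dominant seventh chord on D gives D-F#-A-C.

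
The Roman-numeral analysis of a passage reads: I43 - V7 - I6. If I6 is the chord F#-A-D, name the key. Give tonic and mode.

The anchor chord is a major triad on D, labeled I6.
If D is scale degree 1 and the mode makes that degree carry a major triad, the tonic is D and the mode is major.

D major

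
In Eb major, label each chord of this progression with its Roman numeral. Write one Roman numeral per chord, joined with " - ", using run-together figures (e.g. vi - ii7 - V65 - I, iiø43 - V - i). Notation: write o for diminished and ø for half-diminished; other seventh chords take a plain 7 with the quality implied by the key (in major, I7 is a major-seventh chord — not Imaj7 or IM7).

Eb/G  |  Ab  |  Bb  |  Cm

Eb/G has root Eb, degree 1 in Eb major, so I6.
Ab has root Ab, degree 4 in Eb major, so IV.
Bb: root Bb is the dominant; major triad there is V.
Cm: minor triad on C = scale degree 6 → vi.

I6 - IV - V - vi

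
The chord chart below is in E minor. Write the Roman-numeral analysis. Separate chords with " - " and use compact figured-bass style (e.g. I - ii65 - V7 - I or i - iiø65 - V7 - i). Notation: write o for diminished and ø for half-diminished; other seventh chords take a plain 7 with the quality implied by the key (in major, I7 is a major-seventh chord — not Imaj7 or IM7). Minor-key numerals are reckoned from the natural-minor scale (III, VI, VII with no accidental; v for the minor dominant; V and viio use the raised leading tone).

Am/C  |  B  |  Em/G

iv6 - V - i6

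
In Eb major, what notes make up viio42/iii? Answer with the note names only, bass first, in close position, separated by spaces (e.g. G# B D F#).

The slash marks an applied leading-tone chord: viio of iii. In Eb major, iii is G, so the leading tone to it is F#, a half step below.
Building a fully diminished seventh chord on F# gives F#-A-C-Eb.
The figured bass 42 indicates third inversion, placing the seventh (Eb) in the bass: Eb-F#-A-C.

Eb F# A C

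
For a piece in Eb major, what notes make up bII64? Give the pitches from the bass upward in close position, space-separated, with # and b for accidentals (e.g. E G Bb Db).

Scale degree 2 in Eb major is F; lowering it a half step gives Fb. bII64 is the Neapolitan chord — a major triad on the lowered second degree.
So the chord is Fb-Ab-Cb, a major triad.
The figured bass 64 indicates second inversion, placing the fifth (Cb) in the bass: Cb-Fb-Ab.

Cb Fb Ab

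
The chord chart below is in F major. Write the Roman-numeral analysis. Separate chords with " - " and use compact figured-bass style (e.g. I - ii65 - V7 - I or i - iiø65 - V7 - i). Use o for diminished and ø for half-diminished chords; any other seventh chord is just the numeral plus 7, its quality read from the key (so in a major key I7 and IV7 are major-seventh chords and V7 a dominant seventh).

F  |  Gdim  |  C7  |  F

I - iio - V7 - I

F has root F, degree 1 in F major, so I.
Gdim: diminished triad on G — chromatic; iio (borrowed from the parallel minor).
C7 has root C, degree 5 in F major, so V7.
F: major triad on F = scale degree 1 → I.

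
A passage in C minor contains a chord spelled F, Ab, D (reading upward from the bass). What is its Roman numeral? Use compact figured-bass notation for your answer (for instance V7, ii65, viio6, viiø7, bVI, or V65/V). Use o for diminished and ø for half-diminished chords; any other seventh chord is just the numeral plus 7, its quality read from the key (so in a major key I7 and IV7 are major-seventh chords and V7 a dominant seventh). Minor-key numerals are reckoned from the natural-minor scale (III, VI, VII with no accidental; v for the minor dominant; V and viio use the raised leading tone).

iio6

The pitches D-F-Ab form a diminished triad rooted on D.
In C minor, D is the supertonic; the diatonic diminished triad there is iio.
With F in the bass the chord is in first inversion, so the figured bass is 6.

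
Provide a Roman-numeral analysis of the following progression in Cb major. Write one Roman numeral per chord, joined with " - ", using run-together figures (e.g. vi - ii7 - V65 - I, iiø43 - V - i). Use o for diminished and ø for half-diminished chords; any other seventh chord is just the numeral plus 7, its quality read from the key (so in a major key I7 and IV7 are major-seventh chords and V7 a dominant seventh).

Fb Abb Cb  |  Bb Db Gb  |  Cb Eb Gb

iv - V6 - I

Fb-Abb-Cb: Fb with this quality isn't in the key; it's iv, borrowed from the parallel minor.
Bb-Db-Gb: root Gb is the dominant; major triad there is V6.
Cb-Eb-Gb: major triad on Cb = scale degree 1 → I.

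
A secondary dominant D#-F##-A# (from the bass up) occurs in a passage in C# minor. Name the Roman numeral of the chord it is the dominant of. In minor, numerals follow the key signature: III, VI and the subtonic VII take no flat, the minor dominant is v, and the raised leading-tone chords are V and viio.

V

The chord is a major triad on D#.
A dominant resolves down a perfect fifth: D# → G#. In C# minor, G# is scale degree 5, i.e. V.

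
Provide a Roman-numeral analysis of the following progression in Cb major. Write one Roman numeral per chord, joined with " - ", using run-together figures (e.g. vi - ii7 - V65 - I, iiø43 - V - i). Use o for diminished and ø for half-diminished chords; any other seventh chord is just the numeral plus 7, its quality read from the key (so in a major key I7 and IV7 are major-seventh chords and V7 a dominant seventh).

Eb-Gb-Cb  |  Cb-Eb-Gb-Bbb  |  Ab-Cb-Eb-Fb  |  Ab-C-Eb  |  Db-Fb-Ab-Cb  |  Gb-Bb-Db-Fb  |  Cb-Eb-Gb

I6 - V7/IV - IV65 - V/ii - ii7 - V7 - I

Eb-Gb-Cb: major triad on Cb = scale degree 1 → I6.
Cb-Eb-Gb-Bbb: chromatic; Cb is V of IV, so V7/IV.
Ab-Cb-Eb-Fb: major seventh chord on Fb = scale degree 4 → IV65.
Ab-C-Eb is the secondary dominant of ii (major triad on Ab): V/ii.
Db-Fb-Ab-Cb has root Db, degree 2 in Cb major, so ii7.
Gb-Bb-Db-Fb: root Gb is the dominant; dominant seventh chord there is V7.
Cb-Eb-Gb has root Cb, degree 1 in Cb major, so I.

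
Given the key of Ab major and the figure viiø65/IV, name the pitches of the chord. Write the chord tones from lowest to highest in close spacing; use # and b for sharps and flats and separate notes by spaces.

The slash marks an applied leading-tone chord: viio of IV. In Ab major, IV is Db, so the leading tone to it is C, a half step below.
Building a half-diminished seventh chord on C gives C-Eb-Gb-Bb.
The figured bass 65 indicates first inversion, placing the third (Eb) in the bass: Eb-Gb-Bb-C.

Eb Gb Bb C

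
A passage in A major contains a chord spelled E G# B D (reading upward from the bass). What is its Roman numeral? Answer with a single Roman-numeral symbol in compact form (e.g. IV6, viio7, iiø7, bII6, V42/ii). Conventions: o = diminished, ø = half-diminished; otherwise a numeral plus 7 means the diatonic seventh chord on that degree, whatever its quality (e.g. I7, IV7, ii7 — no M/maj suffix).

V7

The pitches E-G#-B-D form a dominant seventh chord rooted on E.
E is scale degree 5 in A major, and a dominant seventh chord on that degree is written V7.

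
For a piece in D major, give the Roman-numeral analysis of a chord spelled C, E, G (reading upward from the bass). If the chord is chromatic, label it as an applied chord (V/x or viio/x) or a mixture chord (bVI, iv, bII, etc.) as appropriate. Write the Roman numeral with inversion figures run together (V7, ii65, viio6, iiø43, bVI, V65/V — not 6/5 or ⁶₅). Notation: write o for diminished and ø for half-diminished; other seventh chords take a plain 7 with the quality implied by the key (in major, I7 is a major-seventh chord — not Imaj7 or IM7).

bVII

Stacked in thirds the chord is C-E-G: a major triad on C.
C is the lowered seventh degree of D major (diatonic 7 would be C#). This is a major triad on the lowered seventh degree (the subtonic), borrowed from the parallel minor.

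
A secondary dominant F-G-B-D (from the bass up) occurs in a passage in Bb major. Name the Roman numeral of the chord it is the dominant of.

The chord is a dominant seventh chord on G.
A dominant resolves down a perfect fifth: G → C. In Bb major, C is scale degree 2, i.e. ii.

ii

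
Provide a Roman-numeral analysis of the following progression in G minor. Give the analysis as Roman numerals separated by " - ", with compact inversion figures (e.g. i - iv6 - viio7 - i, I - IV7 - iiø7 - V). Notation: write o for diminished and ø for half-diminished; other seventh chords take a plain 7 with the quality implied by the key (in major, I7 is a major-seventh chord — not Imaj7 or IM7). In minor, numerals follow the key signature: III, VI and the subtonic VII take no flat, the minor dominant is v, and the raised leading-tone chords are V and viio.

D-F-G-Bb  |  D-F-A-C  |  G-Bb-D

i43 - v7 - i

D-F-G-Bb: minor seventh chord on G = scale degree 1 → i43.
D-F-A-C: root D is the dominant; minor seventh chord there is v7.
G-Bb-D: root G is the tonic; minor triad there is i.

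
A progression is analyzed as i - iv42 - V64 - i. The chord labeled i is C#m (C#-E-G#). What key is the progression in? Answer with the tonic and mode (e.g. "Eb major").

C# minor

i is given as C#-E-G# — a minor triad with root C#.
If C# is scale degree 1 and the mode makes that degree carry a minor triad, the tonic is C# and the mode is minor.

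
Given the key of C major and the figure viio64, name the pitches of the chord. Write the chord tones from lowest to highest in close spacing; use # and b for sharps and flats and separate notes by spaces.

F B D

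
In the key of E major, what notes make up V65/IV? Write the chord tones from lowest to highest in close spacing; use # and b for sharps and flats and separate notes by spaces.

The slash means an applied dominant: we want the dominant of IV. In E major, IV is A major, and its dominant is built on E.
Building a dominant seventh chord on E gives E-G#-B-D.
With the 65 figure the chord is in first inversion; from the bass G# upward in close position it reads G#-B-D-E.

G# B D E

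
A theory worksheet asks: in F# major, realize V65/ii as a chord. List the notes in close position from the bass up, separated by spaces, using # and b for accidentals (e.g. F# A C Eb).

F## A# C# D#

The slash means an applied dominant: we want the dominant of ii. In F# major, ii is G# minor, and its dominant is built on D#.
Building a dominant seventh chord on D# gives D#-F##-A#-C#.
With the 65 figure the chord is in first inversion; from the bass F## upward in close position it reads F##-A#-C#-D#.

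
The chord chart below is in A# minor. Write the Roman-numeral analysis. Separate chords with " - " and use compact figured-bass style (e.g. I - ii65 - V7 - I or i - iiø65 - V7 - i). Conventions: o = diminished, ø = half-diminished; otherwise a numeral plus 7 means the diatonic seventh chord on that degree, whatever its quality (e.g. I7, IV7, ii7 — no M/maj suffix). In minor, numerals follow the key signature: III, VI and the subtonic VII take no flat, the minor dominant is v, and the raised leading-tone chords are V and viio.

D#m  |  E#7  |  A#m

D#m: root D# is the subdominant; minor triad there is iv.
E#7 has root E#, degree 5 in A# minor, so V7.
A#m has root A#, degree 1 in A# minor, so i.

iv - V7 - i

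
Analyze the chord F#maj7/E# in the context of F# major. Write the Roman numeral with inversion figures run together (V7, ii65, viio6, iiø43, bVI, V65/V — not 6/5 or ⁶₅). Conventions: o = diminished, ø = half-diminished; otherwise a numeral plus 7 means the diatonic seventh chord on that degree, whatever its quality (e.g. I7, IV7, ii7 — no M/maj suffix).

I42

The pitches F#-A#-C#-E# form a major seventh chord rooted on F#.
In F# major, F# is the tonic; the diatonic major seventh chord there is I7.
With E# in the bass the chord is in third inversion, so the figured bass is 42.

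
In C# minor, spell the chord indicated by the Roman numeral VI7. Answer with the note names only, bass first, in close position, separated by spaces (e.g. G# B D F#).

In C# minor, the sixth degree is A, and the diatonic chord built there is a major seventh chord.
That chord is spelled A-C#-E-G#.

A C# E G#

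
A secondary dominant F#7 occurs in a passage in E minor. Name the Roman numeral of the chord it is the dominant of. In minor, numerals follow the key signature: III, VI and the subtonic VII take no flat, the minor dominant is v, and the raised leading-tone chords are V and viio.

V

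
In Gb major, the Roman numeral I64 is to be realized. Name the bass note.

Db

I in Gb major has root Gb; the chord is Gb-Bb-Db.
The figure 64 means second inversion — the fifth is in the bass.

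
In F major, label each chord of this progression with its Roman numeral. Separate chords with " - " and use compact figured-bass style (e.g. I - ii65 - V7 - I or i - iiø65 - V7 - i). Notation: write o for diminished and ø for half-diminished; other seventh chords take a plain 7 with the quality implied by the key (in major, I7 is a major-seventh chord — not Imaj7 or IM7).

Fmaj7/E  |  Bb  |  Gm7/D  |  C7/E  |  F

I42 - IV - ii43 - V65 - I

Fmaj7/E: major seventh chord on F = scale degree 1 → I42.
Bb: root Bb is the subdominant; major triad there is IV.
Gm7/D: minor seventh chord on G = scale degree 2 → ii43.
C7/E: dominant seventh chord on C = scale degree 5 → V65.
F: root F is the tonic; major triad there is I.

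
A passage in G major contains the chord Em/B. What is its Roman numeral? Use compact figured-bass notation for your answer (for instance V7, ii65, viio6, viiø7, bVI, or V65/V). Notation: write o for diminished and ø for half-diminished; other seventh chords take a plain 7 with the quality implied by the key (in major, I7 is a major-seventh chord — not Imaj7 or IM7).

The pitches E-G-B form a minor triad rooted on E.
In G major, E is the submediant; the diatonic minor triad there is vi.
With B in the bass the chord is in second inversion, so the figured bass is 64.

vi64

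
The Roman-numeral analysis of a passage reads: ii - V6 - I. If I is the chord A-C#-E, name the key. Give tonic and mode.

I is given as A-C#-E — a major triad with root A.
If A is scale degree 1 and the mode makes that degree carry a major triad, the tonic is A and the mode is major.

A major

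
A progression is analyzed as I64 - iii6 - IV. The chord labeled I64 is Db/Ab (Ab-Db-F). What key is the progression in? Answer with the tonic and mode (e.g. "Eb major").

Db major

The chord Db/Ab is a major triad rooted on Db; its label is I64.
If Db is scale degree 1 and the mode makes that degree carry a major triad, the tonic is Db and the mode is major.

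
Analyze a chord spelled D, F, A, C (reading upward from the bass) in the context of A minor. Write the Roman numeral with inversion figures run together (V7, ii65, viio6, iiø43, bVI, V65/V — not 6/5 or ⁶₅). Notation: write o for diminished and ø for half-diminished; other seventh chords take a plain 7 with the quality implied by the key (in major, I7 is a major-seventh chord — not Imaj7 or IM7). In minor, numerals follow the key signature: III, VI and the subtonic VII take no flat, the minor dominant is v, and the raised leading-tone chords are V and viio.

iv7

Stacked in thirds the chord is D-F-A-C: a minor seventh chord on D.
D is scale degree 4 in A minor, and a minor seventh chord on that degree is written iv7.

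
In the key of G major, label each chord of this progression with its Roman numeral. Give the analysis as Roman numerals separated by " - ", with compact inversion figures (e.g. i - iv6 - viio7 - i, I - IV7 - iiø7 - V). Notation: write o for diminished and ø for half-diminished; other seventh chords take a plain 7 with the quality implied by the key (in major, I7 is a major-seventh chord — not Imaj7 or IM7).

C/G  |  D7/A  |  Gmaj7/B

IV64 - V43 - I65

C/G: root C is the subdominant; major triad there is IV64.
D7/A has root D, degree 5 in G major, so V43.
Gmaj7/B: major seventh chord on G = scale degree 1 → I65.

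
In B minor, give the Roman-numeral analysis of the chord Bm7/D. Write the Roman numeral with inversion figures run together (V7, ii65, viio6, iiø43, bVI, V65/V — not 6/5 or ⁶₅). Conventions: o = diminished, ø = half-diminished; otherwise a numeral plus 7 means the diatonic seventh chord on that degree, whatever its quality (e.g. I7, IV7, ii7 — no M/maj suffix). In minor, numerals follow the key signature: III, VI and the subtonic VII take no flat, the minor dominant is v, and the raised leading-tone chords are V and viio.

i65

The pitches B-D-F#-A form a minor seventh chord rooted on B.
In B minor, B is the tonic; the diatonic minor seventh chord there is i7.
With D in the bass the chord is in first inversion, so the figured bass is 65.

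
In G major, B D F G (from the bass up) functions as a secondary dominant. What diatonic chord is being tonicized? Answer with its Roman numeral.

The chord is a dominant seventh chord on G.
A dominant resolves down a perfect fifth: G → C. In G major, C is scale degree 4, i.e. IV.

IV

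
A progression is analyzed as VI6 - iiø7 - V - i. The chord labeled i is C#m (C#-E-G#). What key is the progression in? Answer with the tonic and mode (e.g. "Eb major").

i is given as C#-E-G# — a minor triad with root C#.
If C# is scale degree 1 and the mode makes that degree carry a minor triad, the tonic is C# and the mode is minor.

C# minor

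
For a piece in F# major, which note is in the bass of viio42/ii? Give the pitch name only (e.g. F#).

The applied chord viio42/ii is rooted on F##: F##-A#-C#-E.
The figure 42 means third inversion — the seventh is in the bass.

E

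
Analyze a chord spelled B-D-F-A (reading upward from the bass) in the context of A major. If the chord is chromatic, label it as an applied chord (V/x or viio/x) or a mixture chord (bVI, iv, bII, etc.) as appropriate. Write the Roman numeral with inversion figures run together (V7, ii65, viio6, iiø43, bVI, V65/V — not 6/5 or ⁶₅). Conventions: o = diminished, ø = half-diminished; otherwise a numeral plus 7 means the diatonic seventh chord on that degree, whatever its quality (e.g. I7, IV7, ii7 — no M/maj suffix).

iiø7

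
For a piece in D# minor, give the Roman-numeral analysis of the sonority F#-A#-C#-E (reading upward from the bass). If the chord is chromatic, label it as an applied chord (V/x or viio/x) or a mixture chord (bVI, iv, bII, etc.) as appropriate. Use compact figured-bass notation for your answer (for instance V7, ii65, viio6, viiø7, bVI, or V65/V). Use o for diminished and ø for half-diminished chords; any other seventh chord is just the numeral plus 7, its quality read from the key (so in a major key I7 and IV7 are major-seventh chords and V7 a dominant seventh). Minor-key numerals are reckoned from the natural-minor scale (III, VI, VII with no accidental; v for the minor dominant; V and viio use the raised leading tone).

Stacked in thirds the chord is F#-A#-C#-E: a dominant seventh chord on F#.
F# is not a diatonic chord root with this quality in D# minor, but it lies a perfect fifth above B (VI), so the chord functions as an applied dominant of VI.

V7/VI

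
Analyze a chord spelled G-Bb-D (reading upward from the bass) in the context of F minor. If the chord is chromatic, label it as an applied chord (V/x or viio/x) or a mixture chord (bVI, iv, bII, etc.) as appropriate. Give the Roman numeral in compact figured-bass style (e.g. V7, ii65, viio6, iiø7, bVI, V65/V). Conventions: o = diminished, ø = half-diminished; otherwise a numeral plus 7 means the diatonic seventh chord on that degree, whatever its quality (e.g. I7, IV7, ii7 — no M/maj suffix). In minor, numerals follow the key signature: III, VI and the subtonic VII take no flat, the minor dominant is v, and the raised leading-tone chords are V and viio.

Stacked in thirds the chord is G-Bb-D: a minor triad on G.
G is the second degree of F minor. This is the minor supertonic, borrowed from the parallel major (the Dorian ii).

ii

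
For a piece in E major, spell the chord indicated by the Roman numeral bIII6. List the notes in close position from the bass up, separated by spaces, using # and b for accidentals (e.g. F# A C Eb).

bIII6 is a major triad on the lowered third degree, borrowed from the parallel minor. In E major that root is G.
So the chord is G-B-D, a major triad.
With the 6 figure the chord is in first inversion; from the bass B upward in close position it reads B-D-G.

B D G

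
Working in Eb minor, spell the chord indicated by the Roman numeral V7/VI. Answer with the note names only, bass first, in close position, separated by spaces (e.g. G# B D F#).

V7/VI is a secondary dominant — the dominant seventh of VI. VI in Eb minor is Cb, so the applied chord's root is Gb, a perfect fifth above.
Building a dominant seventh chord on Gb gives Gb-Bb-Db-Fb.

Gb Bb Db Fb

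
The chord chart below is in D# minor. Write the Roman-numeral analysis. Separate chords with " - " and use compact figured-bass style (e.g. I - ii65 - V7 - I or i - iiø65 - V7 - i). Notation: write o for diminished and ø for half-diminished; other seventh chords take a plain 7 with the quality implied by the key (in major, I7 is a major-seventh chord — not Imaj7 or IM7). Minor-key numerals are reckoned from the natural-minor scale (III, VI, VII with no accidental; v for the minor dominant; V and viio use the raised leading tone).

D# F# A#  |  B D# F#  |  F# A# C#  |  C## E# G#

i - VI - III - viio

D#-F#-A#: minor triad on D# = scale degree 1 → i.
B-D#-F# has root B, degree 6 in D# minor, so VI.
F#-A#-C# has root F#, degree 3 in D# minor, so III.
C##-E#-G#: root C## is the leading tone; diminished triad there is viio.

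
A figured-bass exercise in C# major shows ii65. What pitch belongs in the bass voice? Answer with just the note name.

F#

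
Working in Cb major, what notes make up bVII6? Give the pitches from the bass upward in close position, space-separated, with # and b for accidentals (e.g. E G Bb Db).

bVII6 is a major triad on the lowered seventh degree (the subtonic), borrowed from the parallel minor. In Cb major that root is Bbb.
So the chord is Bbb-Db-Fb.
The figured bass 6 indicates first inversion, placing the third (Db) in the bass: Db-Fb-Bbb.

Db Fb Bbb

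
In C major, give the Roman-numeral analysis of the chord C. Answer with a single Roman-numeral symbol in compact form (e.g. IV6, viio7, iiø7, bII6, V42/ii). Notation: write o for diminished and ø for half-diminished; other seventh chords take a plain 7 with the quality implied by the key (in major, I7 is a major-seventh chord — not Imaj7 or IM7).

The pitches C-E-G form a major triad rooted on C.
C is scale degree 1 in C major, and a major triad on that degree is written I.

I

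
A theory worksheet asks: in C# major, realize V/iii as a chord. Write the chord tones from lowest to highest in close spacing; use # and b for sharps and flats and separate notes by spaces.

The slash means an applied dominant: we want the dominant of iii. In C# major, iii is E# minor, and its dominant is built on B#.
Building a major triad on B# gives B#-D##-F##.

B# D## F##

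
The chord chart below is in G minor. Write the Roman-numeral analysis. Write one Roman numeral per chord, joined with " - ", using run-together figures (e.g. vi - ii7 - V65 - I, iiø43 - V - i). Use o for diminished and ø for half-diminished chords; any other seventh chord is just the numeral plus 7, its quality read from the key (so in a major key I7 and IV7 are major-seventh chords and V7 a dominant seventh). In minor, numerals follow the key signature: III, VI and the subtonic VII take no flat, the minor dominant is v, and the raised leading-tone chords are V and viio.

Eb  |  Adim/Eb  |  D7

VI - iio64 - V7

Eb: root Eb is the submediant; major triad there is VI.
Adim/Eb has root A, degree 2 in G minor, so iio64.
D7 has root D, degree 5 in G minor, so V7.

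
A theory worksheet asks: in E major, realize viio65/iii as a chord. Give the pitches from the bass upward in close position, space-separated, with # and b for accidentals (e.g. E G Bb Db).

viio65/iii is a secondary leading-tone chord. The target iii is G# in E major; the applied chord is rooted a semitone below, on F##.
Building a fully diminished seventh chord on F## gives F##-A#-C#-E.
The figured bass 65 indicates first inversion, placing the third (A#) in the bass: A#-C#-E-F##.

A# C# E F##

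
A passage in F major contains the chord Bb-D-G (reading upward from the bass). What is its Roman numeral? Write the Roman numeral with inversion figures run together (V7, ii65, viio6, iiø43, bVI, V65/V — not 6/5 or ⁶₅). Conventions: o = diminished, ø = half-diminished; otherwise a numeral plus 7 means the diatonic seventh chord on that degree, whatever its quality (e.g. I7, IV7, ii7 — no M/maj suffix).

ii6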